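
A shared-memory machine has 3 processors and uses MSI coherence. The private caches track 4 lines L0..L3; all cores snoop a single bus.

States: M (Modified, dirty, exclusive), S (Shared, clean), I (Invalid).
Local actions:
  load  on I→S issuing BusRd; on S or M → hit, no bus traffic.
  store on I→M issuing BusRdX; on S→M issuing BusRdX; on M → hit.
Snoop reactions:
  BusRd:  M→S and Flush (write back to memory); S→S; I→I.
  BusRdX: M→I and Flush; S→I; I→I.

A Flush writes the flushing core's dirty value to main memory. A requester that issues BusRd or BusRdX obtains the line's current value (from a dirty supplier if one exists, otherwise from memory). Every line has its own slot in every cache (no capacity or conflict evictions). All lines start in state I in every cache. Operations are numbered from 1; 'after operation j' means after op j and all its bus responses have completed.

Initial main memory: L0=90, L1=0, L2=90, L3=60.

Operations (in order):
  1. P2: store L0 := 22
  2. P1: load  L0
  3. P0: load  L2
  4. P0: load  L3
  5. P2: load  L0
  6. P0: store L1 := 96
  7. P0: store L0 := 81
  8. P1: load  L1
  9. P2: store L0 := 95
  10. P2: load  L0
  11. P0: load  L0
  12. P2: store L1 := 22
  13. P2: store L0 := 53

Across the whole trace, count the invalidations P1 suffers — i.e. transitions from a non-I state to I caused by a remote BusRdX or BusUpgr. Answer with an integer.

invalidations = 2

1. P2: store L0 := 22  bus=[BusRdX]  L0: P0=I P1=I P2=M  mem[L0]=90
2. P1: load  L0  bus=[BusRd,Flush]  L0: P0=I P1=S P2=S  mem[L0]=22
3. P0: load  L2  bus=[BusRd]  L2: P0=S P1=I P2=I  mem[L2]=90
4. P0: load  L3  bus=[BusRd]  L3: P0=S P1=I P2=I  mem[L3]=60
5. P2: load  L0  bus=[-]  L0: P0=I P1=S P2=S  mem[L0]=22
6. P0: store L1 := 96  bus=[BusRdX]  L1: P0=M P1=I P2=I  mem[L1]=0
7. P0: store L0 := 81  bus=[BusRdX]  L0: P0=M P1=I P2=I  mem[L0]=22
8. P1: load  L1  bus=[BusRd,Flush]  L1: P0=S P1=S P2=I  mem[L1]=96
9. P2: store L0 := 95  bus=[BusRdX,Flush]  L0: P0=I P1=I P2=M  mem[L0]=81
10. P2: load  L0  bus=[-]  L0: P0=I P1=I P2=M  mem[L0]=81
11. P0: load  L0  bus=[BusRd,Flush]  L0: P0=S P1=I P2=S  mem[L0]=95
12. P2: store L1 := 22  bus=[BusRdX]  L1: P0=I P1=I P2=M  mem[L1]=96
13. P2: store L0 := 53  bus=[BusRdX]  L0: P0=I P1=I P2=M  mem[L0]=95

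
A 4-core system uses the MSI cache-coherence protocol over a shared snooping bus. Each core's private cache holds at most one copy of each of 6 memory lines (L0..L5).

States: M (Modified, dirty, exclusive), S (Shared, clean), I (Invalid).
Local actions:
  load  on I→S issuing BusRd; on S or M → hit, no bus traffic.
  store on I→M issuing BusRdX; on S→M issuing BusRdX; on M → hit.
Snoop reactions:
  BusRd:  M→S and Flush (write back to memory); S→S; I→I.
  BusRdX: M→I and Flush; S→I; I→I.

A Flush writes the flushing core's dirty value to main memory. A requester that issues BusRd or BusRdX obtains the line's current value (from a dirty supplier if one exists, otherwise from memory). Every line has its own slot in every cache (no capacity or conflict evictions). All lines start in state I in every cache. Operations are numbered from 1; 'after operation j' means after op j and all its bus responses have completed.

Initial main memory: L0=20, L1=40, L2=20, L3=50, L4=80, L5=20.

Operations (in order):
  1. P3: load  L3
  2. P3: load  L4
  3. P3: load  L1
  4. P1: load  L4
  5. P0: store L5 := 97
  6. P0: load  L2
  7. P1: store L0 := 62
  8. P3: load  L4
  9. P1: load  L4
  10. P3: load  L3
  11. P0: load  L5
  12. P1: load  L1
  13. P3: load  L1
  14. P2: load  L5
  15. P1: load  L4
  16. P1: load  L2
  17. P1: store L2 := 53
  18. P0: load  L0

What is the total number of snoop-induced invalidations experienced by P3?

  op1 P3: load  L3 → I/I/I/S on L3; bus BusRd; mem=50
  op2 P3: load  L4 → I/I/I/S on L4; bus BusRd; mem=80
  op3 P3: load  L1 → I/I/I/S on L1; bus BusRd; mem=40
  op4 P1: load  L4 → I/S/I/S on L4; bus BusRd; mem=80
  op5 P0: store L5 := 97 → M/I/I/I on L5; bus BusRdX; mem=20
  op6 P0: load  L2 → S/I/I/I on L2; bus BusRd; mem=20
  op7 P1: store L0 := 62 → I/M/I/I on L0; bus BusRdX; mem=20
  op8 P3: load  L4 → I/S/I/S on L4; bus (none); mem=80
  op9 P1: load  L4 → I/S/I/S on L4; bus (none); mem=80
  op10 P3: load  L3 → I/I/I/S on L3; bus (none); mem=50
  op11 P0: load  L5 → M/I/I/I on L5; bus (none); mem=20
  op12 P1: load  L1 → I/S/I/S on L1; bus BusRd; mem=40
  op13 P3: load  L1 → I/S/I/S on L1; bus (none); mem=40
  op14 P2: load  L5 → S/I/S/I on L5; bus BusRd Flush; mem=97
  op15 P1: load  L4 → I/S/I/S on L4; bus (none); mem=80
  op16 P1: load  L2 → S/S/I/I on L2; bus BusRd; mem=20
  op17 P1: store L2 := 53 → I/M/I/I on L2; bus BusRdX; mem=20
  op18 P0: load  L0 → S/S/I/I on L0; bus BusRd Flush; mem=62

invalidations = 0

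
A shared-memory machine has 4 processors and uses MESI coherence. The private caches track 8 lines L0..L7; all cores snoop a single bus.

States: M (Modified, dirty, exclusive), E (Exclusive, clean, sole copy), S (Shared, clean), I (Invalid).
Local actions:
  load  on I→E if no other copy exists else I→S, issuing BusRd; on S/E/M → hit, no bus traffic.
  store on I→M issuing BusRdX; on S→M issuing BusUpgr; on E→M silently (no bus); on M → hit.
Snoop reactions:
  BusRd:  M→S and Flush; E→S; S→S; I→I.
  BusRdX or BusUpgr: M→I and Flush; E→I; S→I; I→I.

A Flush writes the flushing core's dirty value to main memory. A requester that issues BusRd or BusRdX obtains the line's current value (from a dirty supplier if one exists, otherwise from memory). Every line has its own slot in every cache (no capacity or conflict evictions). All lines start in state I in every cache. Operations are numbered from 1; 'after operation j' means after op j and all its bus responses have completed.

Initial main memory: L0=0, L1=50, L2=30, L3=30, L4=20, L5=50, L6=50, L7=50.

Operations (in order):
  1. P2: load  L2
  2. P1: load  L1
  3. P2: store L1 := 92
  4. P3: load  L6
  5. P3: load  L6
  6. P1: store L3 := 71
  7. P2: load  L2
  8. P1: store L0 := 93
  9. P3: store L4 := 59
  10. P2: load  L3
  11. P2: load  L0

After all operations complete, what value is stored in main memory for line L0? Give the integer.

  op1 P2: load  L2 → I/I/E/I on L2; bus BusRd; mem=30
  op2 P1: load  L1 → I/E/I/I on L1; bus BusRd; mem=50
  op3 P2: store L1 := 92 → I/I/M/I on L1; bus BusRdX; mem=50
  op4 P3: load  L6 → I/I/I/E on L6; bus BusRd; mem=50
  op5 P3: load  L6 → I/I/I/E on L6; bus (none); mem=50
  op6 P1: store L3 := 71 → I/M/I/I on L3; bus BusRdX; mem=30
  op7 P2: load  L2 → I/I/E/I on L2; bus (none); mem=30
  op8 P1: store L0 := 93 → I/M/I/I on L0; bus BusRdX; mem=0
  op9 P3: store L4 := 59 → I/I/I/M on L4; bus BusRdX; mem=20
  op10 P2: load  L3 → I/S/S/I on L3; bus BusRd Flush; mem=71
  op11 P2: load  L0 → I/S/S/I on L0; bus BusRd Flush; mem=93

memory[L0] = 93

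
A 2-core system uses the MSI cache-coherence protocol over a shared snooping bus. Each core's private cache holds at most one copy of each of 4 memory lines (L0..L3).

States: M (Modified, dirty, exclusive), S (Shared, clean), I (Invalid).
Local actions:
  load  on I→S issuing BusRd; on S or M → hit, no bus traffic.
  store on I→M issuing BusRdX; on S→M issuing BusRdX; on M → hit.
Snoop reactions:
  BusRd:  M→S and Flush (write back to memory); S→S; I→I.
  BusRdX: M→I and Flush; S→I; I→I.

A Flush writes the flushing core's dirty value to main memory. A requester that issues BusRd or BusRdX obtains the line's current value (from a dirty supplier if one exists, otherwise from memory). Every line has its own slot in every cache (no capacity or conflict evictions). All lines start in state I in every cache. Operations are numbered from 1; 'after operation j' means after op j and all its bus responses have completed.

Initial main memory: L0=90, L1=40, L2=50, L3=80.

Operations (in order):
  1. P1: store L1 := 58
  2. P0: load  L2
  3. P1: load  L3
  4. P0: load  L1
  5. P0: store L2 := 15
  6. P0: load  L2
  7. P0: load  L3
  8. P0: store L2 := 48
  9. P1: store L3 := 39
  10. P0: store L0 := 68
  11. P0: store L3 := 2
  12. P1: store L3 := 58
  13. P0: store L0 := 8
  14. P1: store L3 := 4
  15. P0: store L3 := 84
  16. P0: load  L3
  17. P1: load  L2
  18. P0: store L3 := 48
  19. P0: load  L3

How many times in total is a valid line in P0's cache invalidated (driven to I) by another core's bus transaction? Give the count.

1. P1: store L1 := 58  bus=[BusRdX]  L1: P0=I P1=M  mem[L1]=40
2. P0: load  L2  bus=[BusRd]  L2: P0=S P1=I  mem[L2]=50
3. P1: load  L3  bus=[BusRd]  L3: P0=I P1=S  mem[L3]=80
4. P0: load  L1  bus=[BusRd,Flush]  L1: P0=S P1=S  mem[L1]=58
5. P0: store L2 := 15  bus=[BusRdX]  L2: P0=M P1=I  mem[L2]=50
6. P0: load  L2  bus=[-]  L2: P0=M P1=I  mem[L2]=50
7. P0: load  L3  bus=[BusRd]  L3: P0=S P1=S  mem[L3]=80
8. P0: store L2 := 48  bus=[-]  L2: P0=M P1=I  mem[L2]=50
9. P1: store L3 := 39  bus=[BusRdX]  L3: P0=I P1=M  mem[L3]=80
10. P0: store L0 := 68  bus=[BusRdX]  L0: P0=M P1=I  mem[L0]=90
11. P0: store L3 := 2  bus=[BusRdX,Flush]  L3: P0=M P1=I  mem[L3]=39
12. P1: store L3 := 58  bus=[BusRdX,Flush]  L3: P0=I P1=M  mem[L3]=2
13. P0: store L0 := 8  bus=[-]  L0: P0=M P1=I  mem[L0]=90
14. P1: store L3 := 4  bus=[-]  L3: P0=I P1=M  mem[L3]=2
15. P0: store L3 := 84  bus=[BusRdX,Flush]  L3: P0=M P1=I  mem[L3]=4
16. P0: load  L3  bus=[-]  L3: P0=M P1=I  mem[L3]=4
17. P1: load  L2  bus=[BusRd,Flush]  L2: P0=S P1=S  mem[L2]=48
18. P0: store L3 := 48  bus=[-]  L3: P0=M P1=I  mem[L3]=4
19. P0: load  L3  bus=[-]  L3: P0=M P1=I  mem[L3]=4

invalidations = 2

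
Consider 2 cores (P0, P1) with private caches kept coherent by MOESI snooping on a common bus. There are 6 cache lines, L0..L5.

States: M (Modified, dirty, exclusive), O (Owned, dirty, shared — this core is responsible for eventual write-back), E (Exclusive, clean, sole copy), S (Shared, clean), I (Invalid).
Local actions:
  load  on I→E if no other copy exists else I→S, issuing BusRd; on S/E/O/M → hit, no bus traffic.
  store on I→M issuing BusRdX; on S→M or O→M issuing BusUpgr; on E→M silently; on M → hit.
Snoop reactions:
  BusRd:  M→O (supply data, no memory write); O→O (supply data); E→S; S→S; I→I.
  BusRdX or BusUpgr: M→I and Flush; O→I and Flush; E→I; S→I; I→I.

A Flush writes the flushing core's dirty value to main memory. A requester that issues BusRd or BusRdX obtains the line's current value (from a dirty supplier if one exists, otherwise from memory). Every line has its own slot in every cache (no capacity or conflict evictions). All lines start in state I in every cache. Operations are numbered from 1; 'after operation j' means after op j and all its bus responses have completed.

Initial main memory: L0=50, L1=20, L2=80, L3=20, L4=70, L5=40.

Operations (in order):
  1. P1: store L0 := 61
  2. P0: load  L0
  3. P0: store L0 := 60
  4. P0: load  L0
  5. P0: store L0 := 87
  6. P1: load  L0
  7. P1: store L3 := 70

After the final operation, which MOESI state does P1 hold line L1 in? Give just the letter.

state = I

1. P1: store L0 := 61  bus=[BusRdX]  L0: P0=I P1=M  mem[L0]=50
2. P0: load  L0  bus=[BusRd]  L0: P0=S P1=O  mem[L0]=50
3. P0: store L0 := 60  bus=[BusUpgr,Flush]  L0: P0=M P1=I  mem[L0]=61
4. P0: load  L0  bus=[-]  L0: P0=M P1=I  mem[L0]=61
5. P0: store L0 := 87  bus=[-]  L0: P0=M P1=I  mem[L0]=61
6. P1: load  L0  bus=[BusRd]  L0: P0=O P1=S  mem[L0]=61
7. P1: store L3 := 70  bus=[BusRdX]  L3: P0=I P1=M  mem[L3]=20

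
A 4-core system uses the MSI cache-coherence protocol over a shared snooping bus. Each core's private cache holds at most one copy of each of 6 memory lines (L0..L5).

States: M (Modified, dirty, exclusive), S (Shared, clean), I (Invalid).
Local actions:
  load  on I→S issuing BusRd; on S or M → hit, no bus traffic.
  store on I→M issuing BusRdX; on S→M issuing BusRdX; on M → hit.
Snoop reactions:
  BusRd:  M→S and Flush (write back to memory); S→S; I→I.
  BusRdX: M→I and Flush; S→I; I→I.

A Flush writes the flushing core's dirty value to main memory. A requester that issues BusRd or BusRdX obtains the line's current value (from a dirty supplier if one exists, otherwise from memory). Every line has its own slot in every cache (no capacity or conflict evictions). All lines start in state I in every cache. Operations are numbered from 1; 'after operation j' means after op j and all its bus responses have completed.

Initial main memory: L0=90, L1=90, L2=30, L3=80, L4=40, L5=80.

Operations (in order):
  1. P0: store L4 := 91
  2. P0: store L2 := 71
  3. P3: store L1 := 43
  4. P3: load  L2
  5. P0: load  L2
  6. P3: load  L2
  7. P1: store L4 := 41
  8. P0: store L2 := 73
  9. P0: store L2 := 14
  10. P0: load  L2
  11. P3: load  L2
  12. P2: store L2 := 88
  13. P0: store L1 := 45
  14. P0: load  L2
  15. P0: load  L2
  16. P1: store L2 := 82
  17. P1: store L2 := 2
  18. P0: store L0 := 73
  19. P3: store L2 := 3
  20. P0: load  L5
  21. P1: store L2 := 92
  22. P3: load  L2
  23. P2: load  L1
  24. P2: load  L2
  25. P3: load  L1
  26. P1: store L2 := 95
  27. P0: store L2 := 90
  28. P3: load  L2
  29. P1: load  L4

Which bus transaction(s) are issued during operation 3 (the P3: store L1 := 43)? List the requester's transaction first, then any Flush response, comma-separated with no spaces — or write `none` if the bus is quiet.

[1] P0: store L4 := 91 | P0:M(91), P1:I, P2:I, P3:I | bus: BusRdX
[2] P0: store L2 := 71 | P0:M(71), P1:I, P2:I, P3:I | bus: BusRdX
[3] P3: store L1 := 43 | P0:I, P1:I, P2:I, P3:M(43) | bus: BusRdX
[4] P3: load  L2 | P0:S(71), P1:I, P2:I, P3:S(71) | bus: BusRd,Flush
[5] P0: load  L2 | P0:S(71), P1:I, P2:I, P3:S(71) | bus: none
[6] P3: load  L2 | P0:S(71), P1:I, P2:I, P3:S(71) | bus: none
[7] P1: store L4 := 41 | P0:I, P1:M(41), P2:I, P3:I | bus: BusRdX,Flush
[8] P0: store L2 := 73 | P0:M(73), P1:I, P2:I, P3:I | bus: BusRdX
[9] P0: store L2 := 14 | P0:M(14), P1:I, P2:I, P3:I | bus: none
[10] P0: load  L2 | P0:M(14), P1:I, P2:I, P3:I | bus: none
[11] P3: load  L2 | P0:S(14), P1:I, P2:I, P3:S(14) | bus: BusRd,Flush
[12] P2: store L2 := 88 | P0:I, P1:I, P2:M(88), P3:I | bus: BusRdX
[13] P0: store L1 := 45 | P0:M(45), P1:I, P2:I, P3:I | bus: BusRdX,Flush
[14] P0: load  L2 | P0:S(88), P1:I, P2:S(88), P3:I | bus: BusRd,Flush
[15] P0: load  L2 | P0:S(88), P1:I, P2:S(88), P3:I | bus: none
[16] P1: store L2 := 82 | P0:I, P1:M(82), P2:I, P3:I | bus: BusRdX
[17] P1: store L2 := 2 | P0:I, P1:M(2), P2:I, P3:I | bus: none
[18] P0: store L0 := 73 | P0:M(73), P1:I, P2:I, P3:I | bus: BusRdX
[19] P3: store L2 := 3 | P0:I, P1:I, P2:I, P3:M(3) | bus: BusRdX,Flush
[20] P0: load  L5 | P0:S(80), P1:I, P2:I, P3:I | bus: BusRd
[21] P1: store L2 := 92 | P0:I, P1:M(92), P2:I, P3:I | bus: BusRdX,Flush
[22] P3: load  L2 | P0:I, P1:S(92), P2:I, P3:S(92) | bus: BusRd,Flush
[23] P2: load  L1 | P0:S(45), P1:I, P2:S(45), P3:I | bus: BusRd,Flush
[24] P2: load  L2 | P0:I, P1:S(92), P2:S(92), P3:S(92) | bus: BusRd
[25] P3: load  L1 | P0:S(45), P1:I, P2:S(45), P3:S(45) | bus: BusRd
[26] P1: store L2 := 95 | P0:I, P1:M(95), P2:I, P3:I | bus: BusRdX
[27] P0: store L2 := 90 | P0:M(90), P1:I, P2:I, P3:I | bus: BusRdX,Flush
[28] P3: load  L2 | P0:S(90), P1:I, P2:I, P3:S(90) | bus: BusRd,Flush
[29] P1: load  L4 | P0:I, P1:M(41), P2:I, P3:I | bus: none

bus = BusRdX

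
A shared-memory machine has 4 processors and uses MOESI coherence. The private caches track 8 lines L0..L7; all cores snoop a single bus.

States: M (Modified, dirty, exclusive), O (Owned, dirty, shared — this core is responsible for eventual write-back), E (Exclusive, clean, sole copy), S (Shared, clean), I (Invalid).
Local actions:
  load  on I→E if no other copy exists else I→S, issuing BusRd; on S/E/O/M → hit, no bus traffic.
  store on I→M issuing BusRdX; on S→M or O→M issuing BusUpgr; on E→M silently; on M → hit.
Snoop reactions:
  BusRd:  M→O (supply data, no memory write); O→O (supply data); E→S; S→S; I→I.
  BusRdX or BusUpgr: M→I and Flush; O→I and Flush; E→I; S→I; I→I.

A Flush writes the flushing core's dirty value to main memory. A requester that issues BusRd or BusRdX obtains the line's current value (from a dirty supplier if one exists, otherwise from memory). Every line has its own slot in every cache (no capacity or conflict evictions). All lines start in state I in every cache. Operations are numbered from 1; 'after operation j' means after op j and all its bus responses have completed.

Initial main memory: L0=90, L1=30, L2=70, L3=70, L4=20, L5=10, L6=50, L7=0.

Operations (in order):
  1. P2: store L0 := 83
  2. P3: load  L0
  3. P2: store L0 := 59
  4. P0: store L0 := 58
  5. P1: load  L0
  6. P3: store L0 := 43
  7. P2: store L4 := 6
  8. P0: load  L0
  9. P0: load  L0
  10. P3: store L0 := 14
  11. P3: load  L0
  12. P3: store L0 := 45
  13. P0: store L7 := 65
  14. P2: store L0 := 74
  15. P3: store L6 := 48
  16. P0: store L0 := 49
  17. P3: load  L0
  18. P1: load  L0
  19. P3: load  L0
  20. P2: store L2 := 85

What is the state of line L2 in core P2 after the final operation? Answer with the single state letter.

state = M

step 1: P2: store L0 := 83  ⟶  IIMI  (L0)  txn=BusRdX  M[L0]=90
step 2: P3: load  L0  ⟶  IIOS  (L0)  txn=BusRd  M[L0]=90
step 3: P2: store L0 := 59  ⟶  IIMI  (L0)  txn=BusUpgr  M[L0]=90
step 4: P0: store L0 := 58  ⟶  MIII  (L0)  txn=BusRdX+Flush  M[L0]=59
step 5: P1: load  L0  ⟶  OSII  (L0)  txn=BusRd  M[L0]=59
step 6: P3: store L0 := 43  ⟶  IIIM  (L0)  txn=BusRdX+Flush  M[L0]=58
step 7: P2: store L4 := 6  ⟶  IIMI  (L4)  txn=BusRdX  M[L4]=20
step 8: P0: load  L0  ⟶  SIIO  (L0)  txn=BusRd  M[L0]=58
step 9: P0: load  L0  ⟶  SIIO  (L0)  txn=∅  M[L0]=58
step 10: P3: store L0 := 14  ⟶  IIIM  (L0)  txn=BusUpgr  M[L0]=58
step 11: P3: load  L0  ⟶  IIIM  (L0)  txn=∅  M[L0]=58
step 12: P3: store L0 := 45  ⟶  IIIM  (L0)  txn=∅  M[L0]=58
step 13: P0: store L7 := 65  ⟶  MIII  (L7)  txn=BusRdX  M[L7]=0
step 14: P2: store L0 := 74  ⟶  IIMI  (L0)  txn=BusRdX+Flush  M[L0]=45
step 15: P3: store L6 := 48  ⟶  IIIM  (L6)  txn=BusRdX  M[L6]=50
step 16: P0: store L0 := 49  ⟶  MIII  (L0)  txn=BusRdX+Flush  M[L0]=74
step 17: P3: load  L0  ⟶  OIIS  (L0)  txn=BusRd  M[L0]=74
step 18: P1: load  L0  ⟶  OSIS  (L0)  txn=BusRd  M[L0]=74
step 19: P3: load  L0  ⟶  OSIS  (L0)  txn=∅  M[L0]=74
step 20: P2: store L2 := 85  ⟶  IIMI  (L2)  txn=BusRdX  M[L2]=70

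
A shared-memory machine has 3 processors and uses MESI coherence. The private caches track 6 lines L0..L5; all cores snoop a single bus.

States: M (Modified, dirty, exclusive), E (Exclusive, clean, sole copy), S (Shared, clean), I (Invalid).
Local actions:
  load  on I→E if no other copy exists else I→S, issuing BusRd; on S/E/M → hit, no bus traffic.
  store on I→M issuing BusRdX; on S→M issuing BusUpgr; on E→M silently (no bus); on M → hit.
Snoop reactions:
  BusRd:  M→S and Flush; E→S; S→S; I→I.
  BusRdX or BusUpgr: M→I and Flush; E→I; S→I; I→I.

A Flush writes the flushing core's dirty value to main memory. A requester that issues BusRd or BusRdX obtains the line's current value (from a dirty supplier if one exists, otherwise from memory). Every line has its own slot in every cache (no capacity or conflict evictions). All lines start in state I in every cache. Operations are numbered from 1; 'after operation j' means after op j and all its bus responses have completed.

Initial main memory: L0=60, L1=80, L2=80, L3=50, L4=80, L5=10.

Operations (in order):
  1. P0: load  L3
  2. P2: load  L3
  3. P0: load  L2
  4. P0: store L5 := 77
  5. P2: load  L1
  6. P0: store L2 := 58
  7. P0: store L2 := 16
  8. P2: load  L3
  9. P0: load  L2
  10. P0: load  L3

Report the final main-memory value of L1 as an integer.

1. P0: load  L3  bus=[BusRd]  L3: P0=E P1=I P2=I  mem[L3]=50
2. P2: load  L3  bus=[BusRd]  L3: P0=S P1=I P2=S  mem[L3]=50
3. P0: load  L2  bus=[BusRd]  L2: P0=E P1=I P2=I  mem[L2]=80
4. P0: store L5 := 77  bus=[BusRdX]  L5: P0=M P1=I P2=I  mem[L5]=10
5. P2: load  L1  bus=[BusRd]  L1: P0=I P1=I P2=E  mem[L1]=80
6. P0: store L2 := 58  bus=[-]  L2: P0=M P1=I P2=I  mem[L2]=80
7. P0: store L2 := 16  bus=[-]  L2: P0=M P1=I P2=I  mem[L2]=80
8. P2: load  L3  bus=[-]  L3: P0=S P1=I P2=S  mem[L3]=50
9. P0: load  L2  bus=[-]  L2: P0=M P1=I P2=I  mem[L2]=80
10. P0: load  L3  bus=[-]  L3: P0=S P1=I P2=S  mem[L3]=50

memory[L1] = 80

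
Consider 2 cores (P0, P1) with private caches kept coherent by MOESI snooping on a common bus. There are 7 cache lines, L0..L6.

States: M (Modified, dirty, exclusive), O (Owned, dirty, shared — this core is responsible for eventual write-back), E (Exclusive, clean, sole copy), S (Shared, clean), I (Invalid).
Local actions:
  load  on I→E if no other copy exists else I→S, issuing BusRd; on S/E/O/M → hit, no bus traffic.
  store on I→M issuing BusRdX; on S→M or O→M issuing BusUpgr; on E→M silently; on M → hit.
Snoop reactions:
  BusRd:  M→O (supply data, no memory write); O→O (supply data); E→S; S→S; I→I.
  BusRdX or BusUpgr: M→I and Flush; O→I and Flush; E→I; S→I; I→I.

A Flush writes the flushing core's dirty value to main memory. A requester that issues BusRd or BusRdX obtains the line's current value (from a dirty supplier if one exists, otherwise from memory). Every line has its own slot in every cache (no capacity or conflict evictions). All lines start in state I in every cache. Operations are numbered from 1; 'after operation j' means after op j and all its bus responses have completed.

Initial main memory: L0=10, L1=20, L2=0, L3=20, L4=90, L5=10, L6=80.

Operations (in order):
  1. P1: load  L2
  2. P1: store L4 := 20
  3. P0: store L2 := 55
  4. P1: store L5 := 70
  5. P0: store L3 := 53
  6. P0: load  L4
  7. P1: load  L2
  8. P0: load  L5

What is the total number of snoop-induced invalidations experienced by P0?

invalidations = 0

  op1 P1: load  L2 → I/E on L2; bus BusRd; mem=0
  op2 P1: store L4 := 20 → I/M on L4; bus BusRdX; mem=90
  op3 P0: store L2 := 55 → M/I on L2; bus BusRdX; mem=0
  op4 P1: store L5 := 70 → I/M on L5; bus BusRdX; mem=10
  op5 P0: store L3 := 53 → M/I on L3; bus BusRdX; mem=20
  op6 P0: load  L4 → S/O on L4; bus BusRd; mem=90
  op7 P1: load  L2 → O/S on L2; bus BusRd; mem=0
  op8 P0: load  L5 → S/O on L5; bus BusRd; mem=10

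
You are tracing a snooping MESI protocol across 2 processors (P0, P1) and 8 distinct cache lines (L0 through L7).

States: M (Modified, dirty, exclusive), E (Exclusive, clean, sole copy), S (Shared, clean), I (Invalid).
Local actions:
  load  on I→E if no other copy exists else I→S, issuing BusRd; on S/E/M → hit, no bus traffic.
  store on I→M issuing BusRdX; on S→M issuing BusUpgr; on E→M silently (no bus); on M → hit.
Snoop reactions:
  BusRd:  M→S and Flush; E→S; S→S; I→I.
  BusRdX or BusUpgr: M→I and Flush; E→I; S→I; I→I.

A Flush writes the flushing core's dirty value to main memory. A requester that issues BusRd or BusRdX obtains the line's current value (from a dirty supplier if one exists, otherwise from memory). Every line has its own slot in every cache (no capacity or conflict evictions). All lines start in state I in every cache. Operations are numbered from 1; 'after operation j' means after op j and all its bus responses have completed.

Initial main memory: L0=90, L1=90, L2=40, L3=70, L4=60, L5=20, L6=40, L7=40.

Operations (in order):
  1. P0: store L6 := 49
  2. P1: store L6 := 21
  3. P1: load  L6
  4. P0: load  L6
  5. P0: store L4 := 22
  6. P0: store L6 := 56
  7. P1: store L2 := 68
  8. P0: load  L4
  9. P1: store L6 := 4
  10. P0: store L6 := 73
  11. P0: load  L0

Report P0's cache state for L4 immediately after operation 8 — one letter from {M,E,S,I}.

[1] P0: store L6 := 49 | P0:M(49), P1:I | bus: BusRdX
[2] P1: store L6 := 21 | P0:I, P1:M(21) | bus: BusRdX,Flush
[3] P1: load  L6 | P0:I, P1:M(21) | bus: none
[4] P0: load  L6 | P0:S(21), P1:S(21) | bus: BusRd,Flush
[5] P0: store L4 := 22 | P0:M(22), P1:I | bus: BusRdX
[6] P0: store L6 := 56 | P0:M(56), P1:I | bus: BusUpgr
[7] P1: store L2 := 68 | P0:I, P1:M(68) | bus: BusRdX
[8] P0: load  L4 | P0:M(22), P1:I | bus: none
[9] P1: store L6 := 4 | P0:I, P1:M(4) | bus: BusRdX,Flush
[10] P0: store L6 := 73 | P0:M(73), P1:I | bus: BusRdX,Flush
[11] P0: load  L0 | P0:E(90), P1:I | bus: BusRd

state = M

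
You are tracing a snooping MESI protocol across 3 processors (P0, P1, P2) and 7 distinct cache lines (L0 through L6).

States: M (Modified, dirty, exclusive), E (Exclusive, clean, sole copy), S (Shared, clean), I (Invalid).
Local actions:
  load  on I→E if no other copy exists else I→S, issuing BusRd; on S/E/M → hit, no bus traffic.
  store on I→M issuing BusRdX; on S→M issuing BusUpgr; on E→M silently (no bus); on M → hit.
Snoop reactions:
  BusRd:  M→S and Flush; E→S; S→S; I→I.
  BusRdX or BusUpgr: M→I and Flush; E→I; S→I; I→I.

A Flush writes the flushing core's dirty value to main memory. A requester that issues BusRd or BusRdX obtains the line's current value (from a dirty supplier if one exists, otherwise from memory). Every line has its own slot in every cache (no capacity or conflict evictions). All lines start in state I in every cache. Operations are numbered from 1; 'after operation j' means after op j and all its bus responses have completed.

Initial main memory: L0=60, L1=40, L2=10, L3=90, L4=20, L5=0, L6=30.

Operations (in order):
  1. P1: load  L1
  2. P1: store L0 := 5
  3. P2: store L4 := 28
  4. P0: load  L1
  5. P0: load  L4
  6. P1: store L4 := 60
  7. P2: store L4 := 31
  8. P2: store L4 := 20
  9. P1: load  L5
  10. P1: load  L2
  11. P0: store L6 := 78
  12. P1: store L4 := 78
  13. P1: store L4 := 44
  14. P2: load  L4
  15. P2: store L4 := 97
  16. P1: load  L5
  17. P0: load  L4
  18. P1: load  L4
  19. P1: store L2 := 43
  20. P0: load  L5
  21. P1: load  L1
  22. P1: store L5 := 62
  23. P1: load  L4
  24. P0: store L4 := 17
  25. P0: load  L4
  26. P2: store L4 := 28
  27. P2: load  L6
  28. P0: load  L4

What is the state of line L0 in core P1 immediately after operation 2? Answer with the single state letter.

[1] P1: load  L1 | P0:I, P1:E(40), P2:I | bus: BusRd
[2] P1: store L0 := 5 | P0:I, P1:M(5), P2:I | bus: BusRdX
[3] P2: store L4 := 28 | P0:I, P1:I, P2:M(28) | bus: BusRdX
[4] P0: load  L1 | P0:S(40), P1:S(40), P2:I | bus: BusRd
[5] P0: load  L4 | P0:S(28), P1:I, P2:S(28) | bus: BusRd,Flush
[6] P1: store L4 := 60 | P0:I, P1:M(60), P2:I | bus: BusRdX
[7] P2: store L4 := 31 | P0:I, P1:I, P2:M(31) | bus: BusRdX,Flush
[8] P2: store L4 := 20 | P0:I, P1:I, P2:M(20) | bus: none
[9] P1: load  L5 | P0:I, P1:E(0), P2:I | bus: BusRd
[10] P1: load  L2 | P0:I, P1:E(10), P2:I | bus: BusRd
[11] P0: store L6 := 78 | P0:M(78), P1:I, P2:I | bus: BusRdX
[12] P1: store L4 := 78 | P0:I, P1:M(78), P2:I | bus: BusRdX,Flush
[13] P1: store L4 := 44 | P0:I, P1:M(44), P2:I | bus: none
[14] P2: load  L4 | P0:I, P1:S(44), P2:S(44) | bus: BusRd,Flush
[15] P2: store L4 := 97 | P0:I, P1:I, P2:M(97) | bus: BusUpgr
[16] P1: load  L5 | P0:I, P1:E(0), P2:I | bus: none
[17] P0: load  L4 | P0:S(97), P1:I, P2:S(97) | bus: BusRd,Flush
[18] P1: load  L4 | P0:S(97), P1:S(97), P2:S(97) | bus: BusRd
[19] P1: store L2 := 43 | P0:I, P1:M(43), P2:I | bus: none
[20] P0: load  L5 | P0:S(0), P1:S(0), P2:I | bus: BusRd
[21] P1: load  L1 | P0:S(40), P1:S(40), P2:I | bus: none
[22] P1: store L5 := 62 | P0:I, P1:M(62), P2:I | bus: BusUpgr
[23] P1: load  L4 | P0:S(97), P1:S(97), P2:S(97) | bus: none
[24] P0: store L4 := 17 | P0:M(17), P1:I, P2:I | bus: BusUpgr
[25] P0: load  L4 | P0:M(17), P1:I, P2:I | bus: none
[26] P2: store L4 := 28 | P0:I, P1:I, P2:M(28) | bus: BusRdX,Flush
[27] P2: load  L6 | P0:S(78), P1:I, P2:S(78) | bus: BusRd,Flush
[28] P0: load  L4 | P0:S(28), P1:I, P2:S(28) | bus: BusRd,Flush

state = M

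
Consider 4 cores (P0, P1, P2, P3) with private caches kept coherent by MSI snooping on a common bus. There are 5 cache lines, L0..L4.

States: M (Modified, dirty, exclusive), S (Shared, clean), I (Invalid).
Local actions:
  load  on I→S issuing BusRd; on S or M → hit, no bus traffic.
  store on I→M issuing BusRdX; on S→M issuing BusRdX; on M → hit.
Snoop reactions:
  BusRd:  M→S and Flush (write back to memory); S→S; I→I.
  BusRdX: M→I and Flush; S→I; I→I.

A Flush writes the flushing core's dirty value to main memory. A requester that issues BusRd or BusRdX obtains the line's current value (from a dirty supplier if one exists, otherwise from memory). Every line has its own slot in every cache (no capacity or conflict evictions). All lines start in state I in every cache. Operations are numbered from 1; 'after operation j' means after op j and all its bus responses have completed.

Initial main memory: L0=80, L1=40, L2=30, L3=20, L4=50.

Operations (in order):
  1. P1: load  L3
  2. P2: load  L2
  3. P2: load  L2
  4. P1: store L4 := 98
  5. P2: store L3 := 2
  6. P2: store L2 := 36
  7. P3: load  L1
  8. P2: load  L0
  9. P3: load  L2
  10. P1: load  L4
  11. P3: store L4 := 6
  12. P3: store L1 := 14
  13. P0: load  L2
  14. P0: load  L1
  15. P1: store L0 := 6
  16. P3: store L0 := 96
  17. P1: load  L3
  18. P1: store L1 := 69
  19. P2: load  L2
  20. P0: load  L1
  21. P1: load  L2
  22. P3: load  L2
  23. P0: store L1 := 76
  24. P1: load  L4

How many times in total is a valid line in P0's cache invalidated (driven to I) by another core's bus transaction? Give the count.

[1] P1: load  L3 | P0:I, P1:S(20), P2:I, P3:I | bus: BusRd
[2] P2: load  L2 | P0:I, P1:I, P2:S(30), P3:I | bus: BusRd
[3] P2: load  L2 | P0:I, P1:I, P2:S(30), P3:I | bus: none
[4] P1: store L4 := 98 | P0:I, P1:M(98), P2:I, P3:I | bus: BusRdX
[5] P2: store L3 := 2 | P0:I, P1:I, P2:M(2), P3:I | bus: BusRdX
[6] P2: store L2 := 36 | P0:I, P1:I, P2:M(36), P3:I | bus: BusRdX
[7] P3: load  L1 | P0:I, P1:I, P2:I, P3:S(40) | bus: BusRd
[8] P2: load  L0 | P0:I, P1:I, P2:S(80), P3:I | bus: BusRd
[9] P3: load  L2 | P0:I, P1:I, P2:S(36), P3:S(36) | bus: BusRd,Flush
[10] P1: load  L4 | P0:I, P1:M(98), P2:I, P3:I | bus: none
[11] P3: store L4 := 6 | P0:I, P1:I, P2:I, P3:M(6) | bus: BusRdX,Flush
[12] P3: store L1 := 14 | P0:I, P1:I, P2:I, P3:M(14) | bus: BusRdX
[13] P0: load  L2 | P0:S(36), P1:I, P2:S(36), P3:S(36) | bus: BusRd
[14] P0: load  L1 | P0:S(14), P1:I, P2:I, P3:S(14) | bus: BusRd,Flush
[15] P1: store L0 := 6 | P0:I, P1:M(6), P2:I, P3:I | bus: BusRdX
[16] P3: store L0 := 96 | P0:I, P1:I, P2:I, P3:M(96) | bus: BusRdX,Flush
[17] P1: load  L3 | P0:I, P1:S(2), P2:S(2), P3:I | bus: BusRd,Flush
[18] P1: store L1 := 69 | P0:I, P1:M(69), P2:I, P3:I | bus: BusRdX
[19] P2: load  L2 | P0:S(36), P1:I, P2:S(36), P3:S(36) | bus: none
[20] P0: load  L1 | P0:S(69), P1:S(69), P2:I, P3:I | bus: BusRd,Flush
[21] P1: load  L2 | P0:S(36), P1:S(36), P2:S(36), P3:S(36) | bus: BusRd
[22] P3: load  L2 | P0:S(36), P1:S(36), P2:S(36), P3:S(36) | bus: none
[23] P0: store L1 := 76 | P0:M(76), P1:I, P2:I, P3:I | bus: BusRdX
[24] P1: load  L4 | P0:I, P1:S(6), P2:I, P3:S(6) | bus: BusRd,Flush

invalidations = 1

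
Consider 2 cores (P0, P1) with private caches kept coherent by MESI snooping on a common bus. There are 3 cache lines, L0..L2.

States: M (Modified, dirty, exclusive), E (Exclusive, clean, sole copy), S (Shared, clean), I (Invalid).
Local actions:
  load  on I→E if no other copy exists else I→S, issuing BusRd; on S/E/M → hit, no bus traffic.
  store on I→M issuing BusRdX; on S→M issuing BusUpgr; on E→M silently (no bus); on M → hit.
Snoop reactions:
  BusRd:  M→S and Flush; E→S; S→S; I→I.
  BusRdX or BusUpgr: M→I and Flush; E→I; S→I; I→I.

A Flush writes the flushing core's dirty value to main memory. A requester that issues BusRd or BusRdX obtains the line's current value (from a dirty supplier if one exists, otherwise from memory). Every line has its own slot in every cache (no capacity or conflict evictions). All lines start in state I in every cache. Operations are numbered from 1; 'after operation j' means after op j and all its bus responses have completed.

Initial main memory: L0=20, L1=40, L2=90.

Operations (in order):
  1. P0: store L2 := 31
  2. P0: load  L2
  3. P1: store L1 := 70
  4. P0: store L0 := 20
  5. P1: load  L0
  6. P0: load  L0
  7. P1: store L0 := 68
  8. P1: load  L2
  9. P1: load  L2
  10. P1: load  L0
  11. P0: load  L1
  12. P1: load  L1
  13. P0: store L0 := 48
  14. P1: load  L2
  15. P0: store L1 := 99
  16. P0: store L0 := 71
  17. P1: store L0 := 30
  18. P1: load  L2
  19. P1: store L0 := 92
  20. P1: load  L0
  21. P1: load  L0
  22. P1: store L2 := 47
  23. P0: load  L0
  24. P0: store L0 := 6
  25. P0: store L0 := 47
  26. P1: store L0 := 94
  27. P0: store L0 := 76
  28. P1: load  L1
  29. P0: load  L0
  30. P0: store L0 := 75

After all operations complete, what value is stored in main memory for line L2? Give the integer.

  op1 P0: store L2 := 31 → M/I on L2; bus BusRdX; mem=90
  op2 P0: load  L2 → M/I on L2; bus (none); mem=90
  op3 P1: store L1 := 70 → I/M on L1; bus BusRdX; mem=40
  op4 P0: store L0 := 20 → M/I on L0; bus BusRdX; mem=20
  op5 P1: load  L0 → S/S on L0; bus BusRd Flush; mem=20
  op6 P0: load  L0 → S/S on L0; bus (none); mem=20
  op7 P1: store L0 := 68 → I/M on L0; bus BusUpgr; mem=20
  op8 P1: load  L2 → S/S on L2; bus BusRd Flush; mem=31
  op9 P1: load  L2 → S/S on L2; bus (none); mem=31
  op10 P1: load  L0 → I/M on L0; bus (none); mem=20
  op11 P0: load  L1 → S/S on L1; bus BusRd Flush; mem=70
  op12 P1: load  L1 → S/S on L1; bus (none); mem=70
  op13 P0: store L0 := 48 → M/I on L0; bus BusRdX Flush; mem=68
  op14 P1: load  L2 → S/S on L2; bus (none); mem=31
  op15 P0: store L1 := 99 → M/I on L1; bus BusUpgr; mem=70
  op16 P0: store L0 := 71 → M/I on L0; bus (none); mem=68
  op17 P1: store L0 := 30 → I/M on L0; bus BusRdX Flush; mem=71
  op18 P1: load  L2 → S/S on L2; bus (none); mem=31
  op19 P1: store L0 := 92 → I/M on L0; bus (none); mem=71
  op20 P1: load  L0 → I/M on L0; bus (none); mem=71
  op21 P1: load  L0 → I/M on L0; bus (none); mem=71
  op22 P1: store L2 := 47 → I/M on L2; bus BusUpgr; mem=31
  op23 P0: load  L0 → S/S on L0; bus BusRd Flush; mem=92
  op24 P0: store L0 := 6 → M/I on L0; bus BusUpgr; mem=92
  op25 P0: store L0 := 47 → M/I on L0; bus (none); mem=92
  op26 P1: store L0 := 94 → I/M on L0; bus BusRdX Flush; mem=47
  op27 P0: store L0 := 76 → M/I on L0; bus BusRdX Flush; mem=94
  op28 P1: load  L1 → S/S on L1; bus BusRd Flush; mem=99
  op29 P0: load  L0 → M/I on L0; bus (none); mem=94
  op30 P0: store L0 := 75 → M/I on L0; bus (none); mem=94

memory[L2] = 31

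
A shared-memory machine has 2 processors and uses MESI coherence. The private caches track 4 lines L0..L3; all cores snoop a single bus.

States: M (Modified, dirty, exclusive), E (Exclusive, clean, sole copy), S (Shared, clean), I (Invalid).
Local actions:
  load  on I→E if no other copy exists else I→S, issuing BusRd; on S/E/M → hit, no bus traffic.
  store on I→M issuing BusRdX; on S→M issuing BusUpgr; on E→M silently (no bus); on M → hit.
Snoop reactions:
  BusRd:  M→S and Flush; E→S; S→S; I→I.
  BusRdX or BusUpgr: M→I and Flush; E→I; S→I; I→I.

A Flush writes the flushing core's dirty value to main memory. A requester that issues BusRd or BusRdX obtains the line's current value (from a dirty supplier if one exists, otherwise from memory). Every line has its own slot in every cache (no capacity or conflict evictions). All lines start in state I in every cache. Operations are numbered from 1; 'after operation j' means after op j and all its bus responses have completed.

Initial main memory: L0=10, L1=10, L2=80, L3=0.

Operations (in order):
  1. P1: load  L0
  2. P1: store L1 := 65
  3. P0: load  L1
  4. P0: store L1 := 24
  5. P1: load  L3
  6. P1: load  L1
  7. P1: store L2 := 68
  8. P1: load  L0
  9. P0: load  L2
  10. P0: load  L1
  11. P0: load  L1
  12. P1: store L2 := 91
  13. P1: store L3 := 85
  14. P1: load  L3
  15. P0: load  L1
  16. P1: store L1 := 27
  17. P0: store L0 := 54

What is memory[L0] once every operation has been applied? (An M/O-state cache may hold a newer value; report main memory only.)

memory[L0] = 10

step 1: P1: load  L0  ⟶  IE  (L0)  txn=BusRd  M[L0]=10
step 2: P1: store L1 := 65  ⟶  IM  (L1)  txn=BusRdX  M[L1]=10
step 3: P0: load  L1  ⟶  SS  (L1)  txn=BusRd+Flush  M[L1]=65
step 4: P0: store L1 := 24  ⟶  MI  (L1)  txn=BusUpgr  M[L1]=65
step 5: P1: load  L3  ⟶  IE  (L3)  txn=BusRd  M[L3]=0
step 6: P1: load  L1  ⟶  SS  (L1)  txn=BusRd+Flush  M[L1]=24
step 7: P1: store L2 := 68  ⟶  IM  (L2)  txn=BusRdX  M[L2]=80
step 8: P1: load  L0  ⟶  IE  (L0)  txn=∅  M[L0]=10
step 9: P0: load  L2  ⟶  SS  (L2)  txn=BusRd+Flush  M[L2]=68
step 10: P0: load  L1  ⟶  SS  (L1)  txn=∅  M[L1]=24
step 11: P0: load  L1  ⟶  SS  (L1)  txn=∅  M[L1]=24
step 12: P1: store L2 := 91  ⟶  IM  (L2)  txn=BusUpgr  M[L2]=68
step 13: P1: store L3 := 85  ⟶  IM  (L3)  txn=∅  M[L3]=0
step 14: P1: load  L3  ⟶  IM  (L3)  txn=∅  M[L3]=0
step 15: P0: load  L1  ⟶  SS  (L1)  txn=∅  M[L1]=24
step 16: P1: store L1 := 27  ⟶  IM  (L1)  txn=BusUpgr  M[L1]=24
step 17: P0: store L0 := 54  ⟶  MI  (L0)  txn=BusRdX  M[L0]=10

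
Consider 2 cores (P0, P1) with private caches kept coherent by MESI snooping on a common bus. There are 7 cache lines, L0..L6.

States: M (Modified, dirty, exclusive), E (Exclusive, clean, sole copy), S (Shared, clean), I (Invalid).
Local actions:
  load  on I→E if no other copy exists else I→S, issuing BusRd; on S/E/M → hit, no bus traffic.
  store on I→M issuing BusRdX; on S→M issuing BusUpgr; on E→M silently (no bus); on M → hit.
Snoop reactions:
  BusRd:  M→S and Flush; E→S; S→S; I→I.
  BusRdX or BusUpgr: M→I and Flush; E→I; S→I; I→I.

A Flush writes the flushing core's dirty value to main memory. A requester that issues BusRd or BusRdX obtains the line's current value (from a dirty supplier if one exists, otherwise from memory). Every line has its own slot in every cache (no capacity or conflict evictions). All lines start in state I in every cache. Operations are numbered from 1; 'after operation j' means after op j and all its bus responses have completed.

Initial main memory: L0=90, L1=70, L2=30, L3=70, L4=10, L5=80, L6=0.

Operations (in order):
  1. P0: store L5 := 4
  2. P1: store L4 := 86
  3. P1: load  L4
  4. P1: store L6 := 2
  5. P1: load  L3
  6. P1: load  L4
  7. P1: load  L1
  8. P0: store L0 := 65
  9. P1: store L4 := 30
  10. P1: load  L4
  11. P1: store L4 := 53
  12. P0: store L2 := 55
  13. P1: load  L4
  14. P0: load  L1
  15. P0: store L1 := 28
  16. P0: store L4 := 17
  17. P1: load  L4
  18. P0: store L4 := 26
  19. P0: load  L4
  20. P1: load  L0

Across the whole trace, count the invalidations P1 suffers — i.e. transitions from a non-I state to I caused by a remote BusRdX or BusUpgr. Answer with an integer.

[1] P0: store L5 := 4 | P0:M(4), P1:I | bus: BusRdX
[2] P1: store L4 := 86 | P0:I, P1:M(86) | bus: BusRdX
[3] P1: load  L4 | P0:I, P1:M(86) | bus: none
[4] P1: store L6 := 2 | P0:I, P1:M(2) | bus: BusRdX
[5] P1: load  L3 | P0:I, P1:E(70) | bus: BusRd
[6] P1: load  L4 | P0:I, P1:M(86) | bus: none
[7] P1: load  L1 | P0:I, P1:E(70) | bus: BusRd
[8] P0: store L0 := 65 | P0:M(65), P1:I | bus: BusRdX
[9] P1: store L4 := 30 | P0:I, P1:M(30) | bus: none
[10] P1: load  L4 | P0:I, P1:M(30) | bus: none
[11] P1: store L4 := 53 | P0:I, P1:M(53) | bus: none
[12] P0: store L2 := 55 | P0:M(55), P1:I | bus: BusRdX
[13] P1: load  L4 | P0:I, P1:M(53) | bus: none
[14] P0: load  L1 | P0:S(70), P1:S(70) | bus: BusRd
[15] P0: store L1 := 28 | P0:M(28), P1:I | bus: BusUpgr
[16] P0: store L4 := 17 | P0:M(17), P1:I | bus: BusRdX,Flush
[17] P1: load  L4 | P0:S(17), P1:S(17) | bus: BusRd,Flush
[18] P0: store L4 := 26 | P0:M(26), P1:I | bus: BusUpgr
[19] P0: load  L4 | P0:M(26), P1:I | bus: none
[20] P1: load  L0 | P0:S(65), P1:S(65) | bus: BusRd,Flush

invalidations = 3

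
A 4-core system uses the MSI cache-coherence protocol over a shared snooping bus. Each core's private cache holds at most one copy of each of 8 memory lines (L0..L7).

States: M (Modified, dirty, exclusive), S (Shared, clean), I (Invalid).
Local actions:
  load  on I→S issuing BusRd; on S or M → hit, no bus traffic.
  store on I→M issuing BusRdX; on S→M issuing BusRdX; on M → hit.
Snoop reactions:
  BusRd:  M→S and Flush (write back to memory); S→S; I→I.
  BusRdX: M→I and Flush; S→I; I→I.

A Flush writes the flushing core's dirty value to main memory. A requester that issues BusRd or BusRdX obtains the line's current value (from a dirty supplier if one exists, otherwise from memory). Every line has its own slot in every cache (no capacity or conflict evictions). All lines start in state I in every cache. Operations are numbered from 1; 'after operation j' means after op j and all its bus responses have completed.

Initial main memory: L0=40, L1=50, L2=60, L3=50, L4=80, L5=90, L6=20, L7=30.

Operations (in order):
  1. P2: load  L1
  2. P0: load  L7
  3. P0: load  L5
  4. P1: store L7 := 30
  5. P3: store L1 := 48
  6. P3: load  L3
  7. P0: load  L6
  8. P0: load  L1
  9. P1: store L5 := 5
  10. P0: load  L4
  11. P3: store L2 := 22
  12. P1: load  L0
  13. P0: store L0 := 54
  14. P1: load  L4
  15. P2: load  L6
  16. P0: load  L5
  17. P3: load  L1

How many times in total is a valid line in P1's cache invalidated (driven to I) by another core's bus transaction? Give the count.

invalidations = 1

step 1: P2: load  L1  ⟶  IISI  (L1)  txn=BusRd  M[L1]=50
step 2: P0: load  L7  ⟶  SIII  (L7)  txn=BusRd  M[L7]=30
step 3: P0: load  L5  ⟶  SIII  (L5)  txn=BusRd  M[L5]=90
step 4: P1: store L7 := 30  ⟶  IMII  (L7)  txn=BusRdX  M[L7]=30
step 5: P3: store L1 := 48  ⟶  IIIM  (L1)  txn=BusRdX  M[L1]=50
step 6: P3: load  L3  ⟶  IIIS  (L3)  txn=BusRd  M[L3]=50
step 7: P0: load  L6  ⟶  SIII  (L6)  txn=BusRd  M[L6]=20
step 8: P0: load  L1  ⟶  SIIS  (L1)  txn=BusRd+Flush  M[L1]=48
step 9: P1: store L5 := 5  ⟶  IMII  (L5)  txn=BusRdX  M[L5]=90
step 10: P0: load  L4  ⟶  SIII  (L4)  txn=BusRd  M[L4]=80
step 11: P3: store L2 := 22  ⟶  IIIM  (L2)  txn=BusRdX  M[L2]=60
step 12: P1: load  L0  ⟶  ISII  (L0)  txn=BusRd  M[L0]=40
step 13: P0: store L0 := 54  ⟶  MIII  (L0)  txn=BusRdX  M[L0]=40
step 14: P1: load  L4  ⟶  SSII  (L4)  txn=BusRd  M[L4]=80
step 15: P2: load  L6  ⟶  SISI  (L6)  txn=BusRd  M[L6]=20
step 16: P0: load  L5  ⟶  SSII  (L5)  txn=BusRd+Flush  M[L5]=5
step 17: P3: load  L1  ⟶  SIIS  (L1)  txn=∅  M[L1]=48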